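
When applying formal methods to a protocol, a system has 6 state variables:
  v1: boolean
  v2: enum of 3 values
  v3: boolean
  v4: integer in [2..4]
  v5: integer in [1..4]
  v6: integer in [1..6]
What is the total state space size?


State space = product of domain sizes of all variables.
Domain sizes:
  v1 (boolean): 2
  v2 (enum of 3 values): 3
  v3 (boolean): 2
  v4 (integer in [2..4]): 3
  v5 (integer in [1..4]): 4
  v6 (integer in [1..6]): 6
Product = 2 * 3 * 2 * 3 * 4 * 6 = 864

864


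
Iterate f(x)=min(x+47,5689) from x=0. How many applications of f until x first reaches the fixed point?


Step 1: x=0, cap=5689, increment=47
Step 2: x grows by 47 each step until capped at 5689; fixed point is x=5689
Step 3: iterations = ceil(5689/47) = 122

122


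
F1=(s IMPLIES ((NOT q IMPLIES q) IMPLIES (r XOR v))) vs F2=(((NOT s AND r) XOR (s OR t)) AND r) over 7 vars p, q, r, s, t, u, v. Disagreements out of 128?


F1 = (s IMPLIES ((NOT q IMPLIES q) IMPLIES (r XOR v)))
F2 = (((NOT s AND r) XOR (s OR t)) AND r)
Evaluate both on each of 128 rows (bits = p,q,r,s,t,u,v):
  row 0 [0000000]: F1=1 F2=0 (differ) -> 1
  row 1 [0000001]: F1=1 F2=0 (differ) -> 1
  row 2 [0000010]: F1=1 F2=0 (differ) -> 1
  row 3 [0000011]: F1=1 F2=0 (differ) -> 1
  row 4 [0000100]: F1=1 F2=0 (differ) -> 1
  (every remaining row is evaluated the same way; all 128 results are listed next)
Full result column, 8 rows per line (p,q,r,s fixed per line; t,u,v runs 000..111 left to right):
  rows 0-7 [p,q,r,s=0000]: 11111111  (ones: 8)
  rows 8-15 [p,q,r,s=0001]: 11111111  (ones: 8)
  rows 16-23 [p,q,r,s=0010]: 00001111  (ones: 4)
  rows 24-31 [p,q,r,s=0011]: 00000000  (ones: 0)
  rows 32-39 [p,q,r,s=0100]: 11111111  (ones: 8)
  rows 40-47 [p,q,r,s=0101]: 01010101  (ones: 4)
  rows 48-55 [p,q,r,s=0110]: 00001111  (ones: 4)
  rows 56-63 [p,q,r,s=0111]: 01010101  (ones: 4)
  rows 64-71 [p,q,r,s=1000]: 11111111  (ones: 8)
  rows 72-79 [p,q,r,s=1001]: 11111111  (ones: 8)
  rows 80-87 [p,q,r,s=1010]: 00001111  (ones: 4)
  rows 88-95 [p,q,r,s=1011]: 00000000  (ones: 0)
  rows 96-103 [p,q,r,s=1100]: 11111111  (ones: 8)
  rows 104-111 [p,q,r,s=1101]: 01010101  (ones: 4)
  rows 112-119 [p,q,r,s=1110]: 00001111  (ones: 4)
  rows 120-127 [p,q,r,s=1111]: 01010101  (ones: 4)
Disagreements = 8+8+4+0+8+4+4+4+8+8+4+0+8+4+4+4 = 80

80


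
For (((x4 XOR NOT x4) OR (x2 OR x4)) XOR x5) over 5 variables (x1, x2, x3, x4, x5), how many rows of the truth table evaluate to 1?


Formula: (((x4 XOR NOT x4) OR (x2 OR x4)) XOR x5) over 5 vars (32 rows)
Evaluate each row (x1, x2, x3, x4, x5 as bits, MSB first):
  row 0 [00000]: (((0 XOR NOT 0) OR (0 OR 0)) XOR 0) -> 1
  row 1 [00001]: (((0 XOR NOT 0) OR (0 OR 0)) XOR 1) -> 0
  row 2 [00010]: (((1 XOR NOT 1) OR (0 OR 1)) XOR 0) -> 1
  row 3 [00011]: (((1 XOR NOT 1) OR (0 OR 1)) XOR 1) -> 0
  row 4 [00100]: (((0 XOR NOT 0) OR (0 OR 0)) XOR 0) -> 1
  row 5 [00101]: (((0 XOR NOT 0) OR (0 OR 0)) XOR 1) -> 0
  row 6 [00110]: (((1 XOR NOT 1) OR (0 OR 1)) XOR 0) -> 1
  row 7 [00111]: (((1 XOR NOT 1) OR (0 OR 1)) XOR 1) -> 0
  row 8 [01000]: (((0 XOR NOT 0) OR (1 OR 0)) XOR 0) -> 1
  row 9 [01001]: (((0 XOR NOT 0) OR (1 OR 0)) XOR 1) -> 0
  row 10 [01010]: (((1 XOR NOT 1) OR (1 OR 1)) XOR 0) -> 1
  row 11 [01011]: (((1 XOR NOT 1) OR (1 OR 1)) XOR 1) -> 0
  row 12 [01100]: (((0 XOR NOT 0) OR (1 OR 0)) XOR 0) -> 1
  row 13 [01101]: (((0 XOR NOT 0) OR (1 OR 0)) XOR 1) -> 0
  row 14 [01110]: (((1 XOR NOT 1) OR (1 OR 1)) XOR 0) -> 1
  row 15 [01111]: (((1 XOR NOT 1) OR (1 OR 1)) XOR 1) -> 0
  row 16 [10000]: (((0 XOR NOT 0) OR (0 OR 0)) XOR 0) -> 1
  row 17 [10001]: (((0 XOR NOT 0) OR (0 OR 0)) XOR 1) -> 0
  row 18 [10010]: (((1 XOR NOT 1) OR (0 OR 1)) XOR 0) -> 1
  row 19 [10011]: (((1 XOR NOT 1) OR (0 OR 1)) XOR 1) -> 0
  row 20 [10100]: (((0 XOR NOT 0) OR (0 OR 0)) XOR 0) -> 1
  row 21 [10101]: (((0 XOR NOT 0) OR (0 OR 0)) XOR 1) -> 0
  row 22 [10110]: (((1 XOR NOT 1) OR (0 OR 1)) XOR 0) -> 1
  row 23 [10111]: (((1 XOR NOT 1) OR (0 OR 1)) XOR 1) -> 0
  row 24 [11000]: (((0 XOR NOT 0) OR (1 OR 0)) XOR 0) -> 1
  row 25 [11001]: (((0 XOR NOT 0) OR (1 OR 0)) XOR 1) -> 0
  row 26 [11010]: (((1 XOR NOT 1) OR (1 OR 1)) XOR 0) -> 1
  row 27 [11011]: (((1 XOR NOT 1) OR (1 OR 1)) XOR 1) -> 0
  row 28 [11100]: (((0 XOR NOT 0) OR (1 OR 0)) XOR 0) -> 1
  row 29 [11101]: (((0 XOR NOT 0) OR (1 OR 0)) XOR 1) -> 0
  row 30 [11110]: (((1 XOR NOT 1) OR (1 OR 1)) XOR 0) -> 1
  row 31 [11111]: (((1 XOR NOT 1) OR (1 OR 1)) XOR 1) -> 0
Full result column, 8 rows per line (x1,x2 fixed per line; x3,x4,x5 runs 000..111 left to right):
  rows 0-7 [x1,x2=00]: 10101010  (ones: 4)
  rows 8-15 [x1,x2=01]: 10101010  (ones: 4)
  rows 16-23 [x1,x2=10]: 10101010  (ones: 4)
  rows 24-31 [x1,x2=11]: 10101010  (ones: 4)
Count of 1-rows = 4+4+4+4 = 16

16


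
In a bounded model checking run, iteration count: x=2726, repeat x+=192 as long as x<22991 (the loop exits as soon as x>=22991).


Step 1: x goes from 2726 toward 22991 by 192; the body runs while x<22991, so iterations = ceil((bound-start)/step)
Step 2: Distance=20265
Step 3: ceil(20265/192)=106

106


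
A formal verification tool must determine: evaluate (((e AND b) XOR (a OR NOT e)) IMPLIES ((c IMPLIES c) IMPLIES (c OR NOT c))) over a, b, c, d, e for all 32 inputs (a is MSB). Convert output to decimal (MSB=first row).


Formula: (((e AND b) XOR (a OR NOT e)) IMPLIES ((c IMPLIES c) IMPLIES (c OR NOT c))) over a, b, c, d, e (32 rows)
Evaluate each row (bits = a,b,c,d,e, MSB first):
  row 0 [00000]: (((0 AND 0) XOR (0 OR NOT 0)) IMPLIES ((0 IMPLIES 0) IMPLIES (0 OR NOT 0))) -> 1
  row 1 [00001]: (((1 AND 0) XOR (0 OR NOT 1)) IMPLIES ((0 IMPLIES 0) IMPLIES (0 OR NOT 0))) -> 1
  row 2 [00010]: (((0 AND 0) XOR (0 OR NOT 0)) IMPLIES ((0 IMPLIES 0) IMPLIES (0 OR NOT 0))) -> 1
  row 3 [00011]: (((1 AND 0) XOR (0 OR NOT 1)) IMPLIES ((0 IMPLIES 0) IMPLIES (0 OR NOT 0))) -> 1
  row 4 [00100]: (((0 AND 0) XOR (0 OR NOT 0)) IMPLIES ((1 IMPLIES 1) IMPLIES (1 OR NOT 1))) -> 1
  row 5 [00101]: (((1 AND 0) XOR (0 OR NOT 1)) IMPLIES ((1 IMPLIES 1) IMPLIES (1 OR NOT 1))) -> 1
  row 6 [00110]: (((0 AND 0) XOR (0 OR NOT 0)) IMPLIES ((1 IMPLIES 1) IMPLIES (1 OR NOT 1))) -> 1
  row 7 [00111]: (((1 AND 0) XOR (0 OR NOT 1)) IMPLIES ((1 IMPLIES 1) IMPLIES (1 OR NOT 1))) -> 1
  row 8 [01000]: (((0 AND 1) XOR (0 OR NOT 0)) IMPLIES ((0 IMPLIES 0) IMPLIES (0 OR NOT 0))) -> 1
  row 9 [01001]: (((1 AND 1) XOR (0 OR NOT 1)) IMPLIES ((0 IMPLIES 0) IMPLIES (0 OR NOT 0))) -> 1
  row 10 [01010]: (((0 AND 1) XOR (0 OR NOT 0)) IMPLIES ((0 IMPLIES 0) IMPLIES (0 OR NOT 0))) -> 1
  row 11 [01011]: (((1 AND 1) XOR (0 OR NOT 1)) IMPLIES ((0 IMPLIES 0) IMPLIES (0 OR NOT 0))) -> 1
  row 12 [01100]: (((0 AND 1) XOR (0 OR NOT 0)) IMPLIES ((1 IMPLIES 1) IMPLIES (1 OR NOT 1))) -> 1
  row 13 [01101]: (((1 AND 1) XOR (0 OR NOT 1)) IMPLIES ((1 IMPLIES 1) IMPLIES (1 OR NOT 1))) -> 1
  row 14 [01110]: (((0 AND 1) XOR (0 OR NOT 0)) IMPLIES ((1 IMPLIES 1) IMPLIES (1 OR NOT 1))) -> 1
  row 15 [01111]: (((1 AND 1) XOR (0 OR NOT 1)) IMPLIES ((1 IMPLIES 1) IMPLIES (1 OR NOT 1))) -> 1
  row 16 [10000]: (((0 AND 0) XOR (1 OR NOT 0)) IMPLIES ((0 IMPLIES 0) IMPLIES (0 OR NOT 0))) -> 1
  row 17 [10001]: (((1 AND 0) XOR (1 OR NOT 1)) IMPLIES ((0 IMPLIES 0) IMPLIES (0 OR NOT 0))) -> 1
  row 18 [10010]: (((0 AND 0) XOR (1 OR NOT 0)) IMPLIES ((0 IMPLIES 0) IMPLIES (0 OR NOT 0))) -> 1
  row 19 [10011]: (((1 AND 0) XOR (1 OR NOT 1)) IMPLIES ((0 IMPLIES 0) IMPLIES (0 OR NOT 0))) -> 1
  row 20 [10100]: (((0 AND 0) XOR (1 OR NOT 0)) IMPLIES ((1 IMPLIES 1) IMPLIES (1 OR NOT 1))) -> 1
  row 21 [10101]: (((1 AND 0) XOR (1 OR NOT 1)) IMPLIES ((1 IMPLIES 1) IMPLIES (1 OR NOT 1))) -> 1
  row 22 [10110]: (((0 AND 0) XOR (1 OR NOT 0)) IMPLIES ((1 IMPLIES 1) IMPLIES (1 OR NOT 1))) -> 1
  row 23 [10111]: (((1 AND 0) XOR (1 OR NOT 1)) IMPLIES ((1 IMPLIES 1) IMPLIES (1 OR NOT 1))) -> 1
  row 24 [11000]: (((0 AND 1) XOR (1 OR NOT 0)) IMPLIES ((0 IMPLIES 0) IMPLIES (0 OR NOT 0))) -> 1
  row 25 [11001]: (((1 AND 1) XOR (1 OR NOT 1)) IMPLIES ((0 IMPLIES 0) IMPLIES (0 OR NOT 0))) -> 1
  row 26 [11010]: (((0 AND 1) XOR (1 OR NOT 0)) IMPLIES ((0 IMPLIES 0) IMPLIES (0 OR NOT 0))) -> 1
  row 27 [11011]: (((1 AND 1) XOR (1 OR NOT 1)) IMPLIES ((0 IMPLIES 0) IMPLIES (0 OR NOT 0))) -> 1
  row 28 [11100]: (((0 AND 1) XOR (1 OR NOT 0)) IMPLIES ((1 IMPLIES 1) IMPLIES (1 OR NOT 1))) -> 1
  row 29 [11101]: (((1 AND 1) XOR (1 OR NOT 1)) IMPLIES ((1 IMPLIES 1) IMPLIES (1 OR NOT 1))) -> 1
  row 30 [11110]: (((0 AND 1) XOR (1 OR NOT 0)) IMPLIES ((1 IMPLIES 1) IMPLIES (1 OR NOT 1))) -> 1
  row 31 [11111]: (((1 AND 1) XOR (1 OR NOT 1)) IMPLIES ((1 IMPLIES 1) IMPLIES (1 OR NOT 1))) -> 1
Full result column, 4 rows per line (a,b,c fixed per line; d,e runs 00..11 left to right):
  rows 0-3 [a,b,c=000]: 1111  = hex F
  rows 4-7 [a,b,c=001]: 1111  = hex F
  rows 8-11 [a,b,c=010]: 1111  = hex F
  rows 12-15 [a,b,c=011]: 1111  = hex F
  rows 16-19 [a,b,c=100]: 1111  = hex F
  rows 20-23 [a,b,c=101]: 1111  = hex F
  rows 24-27 [a,b,c=110]: 1111  = hex F
  rows 28-31 [a,b,c=111]: 1111  = hex F
Output column (row 0 .. row 31) = 11111111111111111111111111111111
Output column grouped in 4s = 1111 1111 1111 1111 1111 1111 1111 1111 = 0xFFFFFFFF
Convert to decimal digit by digit (value = value*16 + digit):
  F -> 15
  15*16 + 15 (F) = 255
  255*16 + 15 (F) = 4095
  4095*16 + 15 (F) = 65535
  65535*16 + 15 (F) = 1048575
  1048575*16 + 15 (F) = 16777215
  16777215*16 + 15 (F) = 268435455
  268435455*16 + 15 (F) = 4294967295
Decimal = 4294967295

4294967295


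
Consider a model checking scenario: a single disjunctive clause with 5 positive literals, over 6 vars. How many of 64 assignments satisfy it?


Step 1: Total=2^6=64
Step 2: Unsat when all 5 false: 2^1=2
Step 3: Sat=64-2=62

62


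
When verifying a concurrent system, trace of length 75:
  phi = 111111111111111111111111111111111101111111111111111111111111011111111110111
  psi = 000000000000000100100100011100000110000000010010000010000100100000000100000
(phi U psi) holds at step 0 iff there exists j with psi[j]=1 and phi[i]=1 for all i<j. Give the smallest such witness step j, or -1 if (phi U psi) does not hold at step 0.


(phi U psi) at 0: need smallest j with psi[j]=1 and phi[i]=1 for all i in [0,j).
Scan from step 0:
  step 0: phi=1, psi=0 -> continue
  step 1: phi=1, psi=0 -> continue
  step 2: phi=1, psi=0 -> continue
  step 3: phi=1, psi=0 -> continue
  step 15: psi=1 and phi held for [0,15) -> witness found
Witness step = 15

15


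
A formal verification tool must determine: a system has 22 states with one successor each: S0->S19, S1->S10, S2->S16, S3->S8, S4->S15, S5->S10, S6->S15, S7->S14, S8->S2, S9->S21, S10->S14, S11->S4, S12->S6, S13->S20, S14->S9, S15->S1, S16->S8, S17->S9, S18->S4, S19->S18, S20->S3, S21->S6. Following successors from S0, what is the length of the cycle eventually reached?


Trace from S0 until a state repeats:
  S0 -> S19 -> S18 -> S4 -> S15 -> S1 -> S10 -> S14 -> S9 -> S21 -> S6 -> S15
S15 first seen at step 4, revisited at step 11.
Cycle length = 11 - 4 = 7

7


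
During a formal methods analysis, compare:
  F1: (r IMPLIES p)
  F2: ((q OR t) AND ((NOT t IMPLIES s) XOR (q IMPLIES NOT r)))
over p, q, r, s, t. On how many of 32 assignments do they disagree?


F1 = (r IMPLIES p)
F2 = ((q OR t) AND ((NOT t IMPLIES s) XOR (q IMPLIES NOT r)))
Evaluate both on each of 32 rows (bits = p,q,r,s,t):
  row 0 [00000]: F1=1 F2=0 (differ) -> 1
  row 1 [00001]: F1=1 F2=0 (differ) -> 1
  row 2 [00010]: F1=1 F2=0 (differ) -> 1
  row 3 [00011]: F1=1 F2=0 (differ) -> 1
  row 4 [00100]: F1=0 F2=0 -> 0
  row 5 [00101]: F1=0 F2=0 -> 0
  row 6 [00110]: F1=0 F2=0 -> 0
  row 7 [00111]: F1=0 F2=0 -> 0
  row 8 [01000]: F1=1 F2=1 -> 0
  row 9 [01001]: F1=1 F2=0 (differ) -> 1
  row 10 [01010]: F1=1 F2=0 (differ) -> 1
  row 11 [01011]: F1=1 F2=0 (differ) -> 1
  row 12 [01100]: F1=0 F2=0 -> 0
  row 13 [01101]: F1=0 F2=1 (differ) -> 1
  row 14 [01110]: F1=0 F2=1 (differ) -> 1
  row 15 [01111]: F1=0 F2=1 (differ) -> 1
  row 16 [10000]: F1=1 F2=0 (differ) -> 1
  row 17 [10001]: F1=1 F2=0 (differ) -> 1
  row 18 [10010]: F1=1 F2=0 (differ) -> 1
  row 19 [10011]: F1=1 F2=0 (differ) -> 1
  row 20 [10100]: F1=1 F2=0 (differ) -> 1
  row 21 [10101]: F1=1 F2=0 (differ) -> 1
  row 22 [10110]: F1=1 F2=0 (differ) -> 1
  row 23 [10111]: F1=1 F2=0 (differ) -> 1
  row 24 [11000]: F1=1 F2=1 -> 0
  row 25 [11001]: F1=1 F2=0 (differ) -> 1
  row 26 [11010]: F1=1 F2=0 (differ) -> 1
  row 27 [11011]: F1=1 F2=0 (differ) -> 1
  row 28 [11100]: F1=1 F2=0 (differ) -> 1
  row 29 [11101]: F1=1 F2=1 -> 0
  row 30 [11110]: F1=1 F2=1 -> 0
  row 31 [11111]: F1=1 F2=1 -> 0
Full result column, 8 rows per line (p,q fixed per line; r,s,t runs 000..111 left to right):
  rows 0-7 [p,q=00]: 11110000  (ones: 4)
  rows 8-15 [p,q=01]: 01110111  (ones: 6)
  rows 16-23 [p,q=10]: 11111111  (ones: 8)
  rows 24-31 [p,q=11]: 01111000  (ones: 4)
Disagreements = 4+6+8+4 = 22

22


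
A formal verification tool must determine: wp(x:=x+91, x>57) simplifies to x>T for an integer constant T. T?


Formula: wp(x:=E, P) = P[E/x] (substitute E for x in postcondition)
Step 1: Postcondition: x>57
Step 2: Substitute x+91 for x: x+91>57
Step 3: Solve for x: x > 57-91 = -34

-34


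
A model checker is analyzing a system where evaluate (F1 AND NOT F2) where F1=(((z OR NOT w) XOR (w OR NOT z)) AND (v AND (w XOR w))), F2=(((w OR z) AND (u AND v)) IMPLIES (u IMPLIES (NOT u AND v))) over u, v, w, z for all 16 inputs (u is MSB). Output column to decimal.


F1 = (((z OR NOT w) XOR (w OR NOT z)) AND (v AND (w XOR w)))
F2 = (((w OR z) AND (u AND v)) IMPLIES (u IMPLIES (NOT u AND v)))
Counterexample to F1=>F2 is where F1=1 and F2=0.
Evaluate each row (bits = u,v,w,z, MSB first):
  row 0 [0000]: F1=0 F2=1 -> F1&~F2 -> 0
  row 1 [0001]: F1=0 F2=1 -> F1&~F2 -> 0
  row 2 [0010]: F1=0 F2=1 -> F1&~F2 -> 0
  row 3 [0011]: F1=0 F2=1 -> F1&~F2 -> 0
  row 4 [0100]: F1=0 F2=1 -> F1&~F2 -> 0
  row 5 [0101]: F1=0 F2=1 -> F1&~F2 -> 0
  row 6 [0110]: F1=0 F2=1 -> F1&~F2 -> 0
  row 7 [0111]: F1=0 F2=1 -> F1&~F2 -> 0
  row 8 [1000]: F1=0 F2=1 -> F1&~F2 -> 0
  row 9 [1001]: F1=0 F2=1 -> F1&~F2 -> 0
  row 10 [1010]: F1=0 F2=1 -> F1&~F2 -> 0
  row 11 [1011]: F1=0 F2=1 -> F1&~F2 -> 0
  row 12 [1100]: F1=0 F2=1 -> F1&~F2 -> 0
  row 13 [1101]: F1=0 F2=0 -> F1&~F2 -> 0
  row 14 [1110]: F1=0 F2=0 -> F1&~F2 -> 0
  row 15 [1111]: F1=0 F2=0 -> F1&~F2 -> 0
Full result column, 4 rows per line (u,v fixed per line; w,z runs 00..11 left to right):
  rows 0-3 [u,v=00]: 0000  = hex 0
  rows 4-7 [u,v=01]: 0000  = hex 0
  rows 8-11 [u,v=10]: 0000  = hex 0
  rows 12-15 [u,v=11]: 0000  = hex 0
Counterexample vector (row 0 .. row 15) = 0000000000000000
Output column grouped in 4s = 0000 0000 0000 0000 = 0x0000
Convert to decimal digit by digit (value = value*16 + digit):
  0 -> 0
  0*16 + 0 = 0
  0*16 + 0 = 0
  0*16 + 0 = 0
Decimal = 0

0


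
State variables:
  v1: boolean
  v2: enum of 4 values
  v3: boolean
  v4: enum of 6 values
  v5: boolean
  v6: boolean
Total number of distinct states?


State space = product of domain sizes of all variables.
Domain sizes:
  v1 (boolean): 2
  v2 (enum of 4 values): 4
  v3 (boolean): 2
  v4 (enum of 6 values): 6
  v5 (boolean): 2
  v6 (boolean): 2
Product = 2 * 4 * 2 * 6 * 2 * 2 = 384

384


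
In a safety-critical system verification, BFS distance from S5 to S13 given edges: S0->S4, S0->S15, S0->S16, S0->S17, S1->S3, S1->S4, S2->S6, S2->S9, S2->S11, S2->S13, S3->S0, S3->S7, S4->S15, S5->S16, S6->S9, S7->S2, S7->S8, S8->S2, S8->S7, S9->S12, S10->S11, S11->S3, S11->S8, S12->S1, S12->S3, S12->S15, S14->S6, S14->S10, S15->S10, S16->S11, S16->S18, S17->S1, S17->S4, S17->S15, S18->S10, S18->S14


BFS layer-by-layer from S5:
  dist 0: {S5}
  dist 1: {S16}
  dist 2: {S11, S18}
  dist 3: {S3, S8, S10, S14}
  dist 4: {S0, S2, S6, S7}
  dist 5: {S4, S9, S13, S15, S17}
  -> S13 reached at distance 5
Shortest path length = 5

5


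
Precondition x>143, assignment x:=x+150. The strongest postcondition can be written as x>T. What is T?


Formula: sp(P, x:=E) = exists old_x. (x = E[old_x/x]) AND P[old_x/x] (old_x is the value of x before the assignment; eliminate old_x by solving x = E[old_x/x] for old_x)
Step 1: Precondition P: x>143, i.e. old_x > 143
Step 2: Assignment gives x = old_x + 150, so old_x = x - 150
Step 3: Substitute into P: x - 150 > 143
Step 4: Simplify: x > 143+150 = 293

293


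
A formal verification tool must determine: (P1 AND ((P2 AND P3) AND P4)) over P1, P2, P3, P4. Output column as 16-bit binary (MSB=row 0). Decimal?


Formula: (P1 AND ((P2 AND P3) AND P4)) over P1, P2, P3, P4 (16 rows)
Evaluate each row (bits = P1,P2,P3,P4, MSB first):
  row 0 [0000]: (0 AND ((0 AND 0) AND 0)) -> 0
  row 1 [0001]: (0 AND ((0 AND 0) AND 1)) -> 0
  row 2 [0010]: (0 AND ((0 AND 1) AND 0)) -> 0
  row 3 [0011]: (0 AND ((0 AND 1) AND 1)) -> 0
  row 4 [0100]: (0 AND ((1 AND 0) AND 0)) -> 0
  row 5 [0101]: (0 AND ((1 AND 0) AND 1)) -> 0
  row 6 [0110]: (0 AND ((1 AND 1) AND 0)) -> 0
  row 7 [0111]: (0 AND ((1 AND 1) AND 1)) -> 0
  row 8 [1000]: (1 AND ((0 AND 0) AND 0)) -> 0
  row 9 [1001]: (1 AND ((0 AND 0) AND 1)) -> 0
  row 10 [1010]: (1 AND ((0 AND 1) AND 0)) -> 0
  row 11 [1011]: (1 AND ((0 AND 1) AND 1)) -> 0
  row 12 [1100]: (1 AND ((1 AND 0) AND 0)) -> 0
  row 13 [1101]: (1 AND ((1 AND 0) AND 1)) -> 0
  row 14 [1110]: (1 AND ((1 AND 1) AND 0)) -> 0
  row 15 [1111]: (1 AND ((1 AND 1) AND 1)) -> 1
Full result column, 4 rows per line (P1,P2 fixed per line; P3,P4 runs 00..11 left to right):
  rows 0-3 [P1,P2=00]: 0000  = hex 0
  rows 4-7 [P1,P2=01]: 0000  = hex 0
  rows 8-11 [P1,P2=10]: 0000  = hex 0
  rows 12-15 [P1,P2=11]: 0001  = hex 1
Output column (row 0 .. row 15) = 0000000000000001
Output column grouped in 4s = 0000 0000 0000 0001 = 0x0001
Convert to decimal digit by digit (value = value*16 + digit):
  0 -> 0
  0*16 + 0 = 0
  0*16 + 0 = 0
  0*16 + 1 = 1
Decimal = 1

1


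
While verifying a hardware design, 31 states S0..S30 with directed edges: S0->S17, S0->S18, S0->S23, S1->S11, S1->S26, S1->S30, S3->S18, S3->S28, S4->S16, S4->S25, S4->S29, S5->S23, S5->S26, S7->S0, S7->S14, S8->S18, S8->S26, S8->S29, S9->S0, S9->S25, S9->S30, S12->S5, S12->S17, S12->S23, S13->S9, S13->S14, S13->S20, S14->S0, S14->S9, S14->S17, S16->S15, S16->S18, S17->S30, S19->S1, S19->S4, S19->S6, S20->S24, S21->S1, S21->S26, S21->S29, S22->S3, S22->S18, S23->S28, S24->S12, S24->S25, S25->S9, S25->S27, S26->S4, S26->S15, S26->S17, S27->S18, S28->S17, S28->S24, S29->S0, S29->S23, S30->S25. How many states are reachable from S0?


BFS from S0:
  layer 0: {S0}
  layer 1: {S17, S18, S23}
  layer 2: {S28, S30}
  layer 3: {S24, S25}
  layer 4: {S9, S12, S27}
  layer 5: {S5}
  layer 6: {S26}
  layer 7: {S4, S15}
  layer 8: {S16, S29}
Reachable set: {S0, S4, S5, S9, S12, S15, S16, S17, S18, S23, S24, S25, S26, S27, S28, S29, S30}
Count = 17

17


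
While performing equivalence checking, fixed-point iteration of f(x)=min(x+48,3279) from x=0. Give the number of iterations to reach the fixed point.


Step 1: x=0, cap=3279, increment=48
Step 2: x grows by 48 each step until capped at 3279; fixed point is x=3279
Step 3: iterations = ceil(3279/48) = 69

69


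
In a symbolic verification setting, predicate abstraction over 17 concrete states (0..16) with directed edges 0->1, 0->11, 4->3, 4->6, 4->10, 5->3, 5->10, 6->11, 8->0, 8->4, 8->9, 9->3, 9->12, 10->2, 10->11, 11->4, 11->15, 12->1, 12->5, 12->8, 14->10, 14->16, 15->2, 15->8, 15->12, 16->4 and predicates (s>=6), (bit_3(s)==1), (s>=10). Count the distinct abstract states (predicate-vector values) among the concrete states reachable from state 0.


BFS from 0:
Concrete reachable: {0, 1, 2, 3, 4, 5, 6, 8, 9, 10, 11, 12, 15}
Abstract via predicates (s>=6), (bit_3(s)==1), (s>=10):
  (0,0,0) <- {0, 1, 2, 3, 4, 5}
  (1,0,0) <- {6}
  (1,1,0) <- {8, 9}
  (1,1,1) <- {10, 11, 12, 15}
Distinct abstract states = 4

4


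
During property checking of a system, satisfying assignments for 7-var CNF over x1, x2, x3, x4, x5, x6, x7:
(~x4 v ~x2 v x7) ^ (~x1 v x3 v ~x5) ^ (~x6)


CNF with 3 clauses over 7 vars (128 assignments).
An assignment satisfies CNF iff every clause has >=1 true literal.
Check each row (bits = x1,x2,x3,x4,x5,x6,x7; clause T/F shown):
  row 0 [0000000]: clauses=TTT -> 1
  row 1 [0000001]: clauses=TTT -> 1
  row 2 [0000010]: clauses=TTF -> 0
  row 3 [0000011]: clauses=TTF -> 0
  row 4 [0000100]: clauses=TTT -> 1
  (every remaining row is evaluated the same way; all 128 results are listed next)
Full result column, 8 rows per line (x1,x2,x3,x4 fixed per line; x5,x6,x7 runs 000..111 left to right):
  rows 0-7 [x1,x2,x3,x4=0000]: 11001100  (ones: 4)
  rows 8-15 [x1,x2,x3,x4=0001]: 11001100  (ones: 4)
  rows 16-23 [x1,x2,x3,x4=0010]: 11001100  (ones: 4)
  rows 24-31 [x1,x2,x3,x4=0011]: 11001100  (ones: 4)
  rows 32-39 [x1,x2,x3,x4=0100]: 11001100  (ones: 4)
  rows 40-47 [x1,x2,x3,x4=0101]: 01000100  (ones: 2)
  rows 48-55 [x1,x2,x3,x4=0110]: 11001100  (ones: 4)
  rows 56-63 [x1,x2,x3,x4=0111]: 01000100  (ones: 2)
  rows 64-71 [x1,x2,x3,x4=1000]: 11000000  (ones: 2)
  rows 72-79 [x1,x2,x3,x4=1001]: 11000000  (ones: 2)
  rows 80-87 [x1,x2,x3,x4=1010]: 11001100  (ones: 4)
  rows 88-95 [x1,x2,x3,x4=1011]: 11001100  (ones: 4)
  rows 96-103 [x1,x2,x3,x4=1100]: 11000000  (ones: 2)
  rows 104-111 [x1,x2,x3,x4=1101]: 01000000  (ones: 1)
  rows 112-119 [x1,x2,x3,x4=1110]: 11001100  (ones: 4)
  rows 120-127 [x1,x2,x3,x4=1111]: 01000100  (ones: 2)
Satisfying assignments = 4+4+4+4+4+2+4+2+2+2+4+4+2+1+4+2 = 49

49


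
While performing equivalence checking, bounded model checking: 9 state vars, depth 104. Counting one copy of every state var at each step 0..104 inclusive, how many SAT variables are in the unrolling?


BMC unrolls to depth k, creating one copy of each state var for steps 0..k.
Step count = 104 + 1 = 105 (steps 0 through 104)
Vars per step = 9
Total = 9 * 105 = 945

945


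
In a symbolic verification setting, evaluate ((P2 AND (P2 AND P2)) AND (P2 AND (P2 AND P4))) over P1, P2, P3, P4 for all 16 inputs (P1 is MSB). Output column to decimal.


Formula: ((P2 AND (P2 AND P2)) AND (P2 AND (P2 AND P4))) over P1, P2, P3, P4 (16 rows)
Evaluate each row (bits = P1,P2,P3,P4, MSB first):
  row 0 [0000]: ((0 AND (0 AND 0)) AND (0 AND (0 AND 0))) -> 0
  row 1 [0001]: ((0 AND (0 AND 0)) AND (0 AND (0 AND 1))) -> 0
  row 2 [0010]: ((0 AND (0 AND 0)) AND (0 AND (0 AND 0))) -> 0
  row 3 [0011]: ((0 AND (0 AND 0)) AND (0 AND (0 AND 1))) -> 0
  row 4 [0100]: ((1 AND (1 AND 1)) AND (1 AND (1 AND 0))) -> 0
  row 5 [0101]: ((1 AND (1 AND 1)) AND (1 AND (1 AND 1))) -> 1
  row 6 [0110]: ((1 AND (1 AND 1)) AND (1 AND (1 AND 0))) -> 0
  row 7 [0111]: ((1 AND (1 AND 1)) AND (1 AND (1 AND 1))) -> 1
  row 8 [1000]: ((0 AND (0 AND 0)) AND (0 AND (0 AND 0))) -> 0
  row 9 [1001]: ((0 AND (0 AND 0)) AND (0 AND (0 AND 1))) -> 0
  row 10 [1010]: ((0 AND (0 AND 0)) AND (0 AND (0 AND 0))) -> 0
  row 11 [1011]: ((0 AND (0 AND 0)) AND (0 AND (0 AND 1))) -> 0
  row 12 [1100]: ((1 AND (1 AND 1)) AND (1 AND (1 AND 0))) -> 0
  row 13 [1101]: ((1 AND (1 AND 1)) AND (1 AND (1 AND 1))) -> 1
  row 14 [1110]: ((1 AND (1 AND 1)) AND (1 AND (1 AND 0))) -> 0
  row 15 [1111]: ((1 AND (1 AND 1)) AND (1 AND (1 AND 1))) -> 1
Full result column, 4 rows per line (P1,P2 fixed per line; P3,P4 runs 00..11 left to right):
  rows 0-3 [P1,P2=00]: 0000  = hex 0
  rows 4-7 [P1,P2=01]: 0101  = hex 5
  rows 8-11 [P1,P2=10]: 0000  = hex 0
  rows 12-15 [P1,P2=11]: 0101  = hex 5
Output column (row 0 .. row 15) = 0000010100000101
Output column grouped in 4s = 0000 0101 0000 0101 = 0x0505
Convert to decimal digit by digit (value = value*16 + digit):
  0 -> 0
  0*16 + 5 = 5
  5*16 + 0 = 80
  80*16 + 5 = 1285
Decimal = 1285

1285


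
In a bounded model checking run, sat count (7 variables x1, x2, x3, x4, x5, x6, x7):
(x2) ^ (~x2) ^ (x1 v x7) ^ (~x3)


CNF with 4 clauses over 7 vars (128 assignments).
An assignment satisfies CNF iff every clause has >=1 true literal.
Check each row (bits = x1,x2,x3,x4,x5,x6,x7; clause T/F shown):
  row 0 [0000000]: clauses=FTFT -> 0
  row 1 [0000001]: clauses=FTTT -> 0
  row 2 [0000010]: clauses=FTFT -> 0
  row 3 [0000011]: clauses=FTTT -> 0
  row 4 [0000100]: clauses=FTFT -> 0
  (every remaining row is evaluated the same way; all 128 results are listed next)
Full result column, 8 rows per line (x1,x2,x3,x4 fixed per line; x5,x6,x7 runs 000..111 left to right):
  rows 0-7 [x1,x2,x3,x4=0000]: 00000000  (ones: 0)
  rows 8-15 [x1,x2,x3,x4=0001]: 00000000  (ones: 0)
  rows 16-23 [x1,x2,x3,x4=0010]: 00000000  (ones: 0)
  rows 24-31 [x1,x2,x3,x4=0011]: 00000000  (ones: 0)
  rows 32-39 [x1,x2,x3,x4=0100]: 00000000  (ones: 0)
  rows 40-47 [x1,x2,x3,x4=0101]: 00000000  (ones: 0)
  rows 48-55 [x1,x2,x3,x4=0110]: 00000000  (ones: 0)
  rows 56-63 [x1,x2,x3,x4=0111]: 00000000  (ones: 0)
  rows 64-71 [x1,x2,x3,x4=1000]: 00000000  (ones: 0)
  rows 72-79 [x1,x2,x3,x4=1001]: 00000000  (ones: 0)
  rows 80-87 [x1,x2,x3,x4=1010]: 00000000  (ones: 0)
  rows 88-95 [x1,x2,x3,x4=1011]: 00000000  (ones: 0)
  rows 96-103 [x1,x2,x3,x4=1100]: 00000000  (ones: 0)
  rows 104-111 [x1,x2,x3,x4=1101]: 00000000  (ones: 0)
  rows 112-119 [x1,x2,x3,x4=1110]: 00000000  (ones: 0)
  rows 120-127 [x1,x2,x3,x4=1111]: 00000000  (ones: 0)
Satisfying assignments = 0+0+0+0+0+0+0+0+0+0+0+0+0+0+0+0 = 0

0


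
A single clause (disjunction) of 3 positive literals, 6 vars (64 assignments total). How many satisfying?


Step 1: Total=2^6=64
Step 2: Unsat when all 3 false: 2^3=8
Step 3: Sat=64-8=56

56


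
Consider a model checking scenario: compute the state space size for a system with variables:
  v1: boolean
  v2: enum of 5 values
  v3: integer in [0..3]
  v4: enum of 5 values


State space = product of domain sizes of all variables.
Domain sizes:
  v1 (boolean): 2
  v2 (enum of 5 values): 5
  v3 (integer in [0..3]): 4
  v4 (enum of 5 values): 5
Product = 2 * 5 * 4 * 5 = 200

200


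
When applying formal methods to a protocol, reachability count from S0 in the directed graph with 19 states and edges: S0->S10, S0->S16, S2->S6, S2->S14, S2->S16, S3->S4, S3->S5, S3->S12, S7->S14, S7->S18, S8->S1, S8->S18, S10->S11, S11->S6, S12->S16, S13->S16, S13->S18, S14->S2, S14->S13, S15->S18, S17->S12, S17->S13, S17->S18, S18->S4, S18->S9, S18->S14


BFS from S0:
  layer 0: {S0}
  layer 1: {S10, S16}
  layer 2: {S11}
  layer 3: {S6}
Reachable set: {S0, S6, S10, S11, S16}
Count = 5

5


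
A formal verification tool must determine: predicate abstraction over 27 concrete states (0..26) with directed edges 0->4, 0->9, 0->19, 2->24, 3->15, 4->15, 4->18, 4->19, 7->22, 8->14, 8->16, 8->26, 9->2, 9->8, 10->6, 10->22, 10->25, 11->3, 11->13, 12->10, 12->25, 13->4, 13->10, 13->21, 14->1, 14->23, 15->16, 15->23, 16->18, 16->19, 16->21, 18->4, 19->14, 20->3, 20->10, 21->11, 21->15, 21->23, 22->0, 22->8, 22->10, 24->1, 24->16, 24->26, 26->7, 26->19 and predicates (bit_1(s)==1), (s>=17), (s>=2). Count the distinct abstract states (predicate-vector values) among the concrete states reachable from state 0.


BFS from 0:
Concrete reachable: {0, 1, 2, 3, 4, 6, 7, 8, 9, 10, 11, 13, 14, 15, 16, 18, 19, 21, 22, 23, 24, 25, 26}
Abstract via predicates (bit_1(s)==1), (s>=17), (s>=2):
  (0,0,0) <- {0, 1}
  (0,0,1) <- {4, 8, 9, 13, 16}
  (0,1,1) <- {21, 24, 25}
  (1,0,1) <- {2, 3, 6, 7, 10, 11, 14, 15}
  (1,1,1) <- {18, 19, 22, 23, 26}
Distinct abstract states = 5

5


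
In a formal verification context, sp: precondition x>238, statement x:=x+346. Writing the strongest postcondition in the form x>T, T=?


Formula: sp(P, x:=E) = exists old_x. (x = E[old_x/x]) AND P[old_x/x] (old_x is the value of x before the assignment; eliminate old_x by solving x = E[old_x/x] for old_x)
Step 1: Precondition P: x>238, i.e. old_x > 238
Step 2: Assignment gives x = old_x + 346, so old_x = x - 346
Step 3: Substitute into P: x - 346 > 238
Step 4: Simplify: x > 238+346 = 584

584


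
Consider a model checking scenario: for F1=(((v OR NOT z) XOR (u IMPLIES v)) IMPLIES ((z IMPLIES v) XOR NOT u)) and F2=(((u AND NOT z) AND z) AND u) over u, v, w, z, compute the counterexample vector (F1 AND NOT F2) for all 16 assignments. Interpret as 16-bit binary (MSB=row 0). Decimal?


F1 = (((v OR NOT z) XOR (u IMPLIES v)) IMPLIES ((z IMPLIES v) XOR NOT u))
F2 = (((u AND NOT z) AND z) AND u)
Counterexample to F1=>F2 is where F1=1 and F2=0.
Evaluate each row (bits = u,v,w,z, MSB first):
  row 0 [0000]: F1=1 F2=0 -> F1&~F2 -> 1
  row 1 [0001]: F1=1 F2=0 -> F1&~F2 -> 1
  row 2 [0010]: F1=1 F2=0 -> F1&~F2 -> 1
  row 3 [0011]: F1=1 F2=0 -> F1&~F2 -> 1
  row 4 [0100]: F1=1 F2=0 -> F1&~F2 -> 1
  row 5 [0101]: F1=1 F2=0 -> F1&~F2 -> 1
  row 6 [0110]: F1=1 F2=0 -> F1&~F2 -> 1
  row 7 [0111]: F1=1 F2=0 -> F1&~F2 -> 1
  row 8 [1000]: F1=1 F2=0 -> F1&~F2 -> 1
  row 9 [1001]: F1=1 F2=0 -> F1&~F2 -> 1
  row 10 [1010]: F1=1 F2=0 -> F1&~F2 -> 1
  row 11 [1011]: F1=1 F2=0 -> F1&~F2 -> 1
  row 12 [1100]: F1=1 F2=0 -> F1&~F2 -> 1
  row 13 [1101]: F1=1 F2=0 -> F1&~F2 -> 1
  row 14 [1110]: F1=1 F2=0 -> F1&~F2 -> 1
  row 15 [1111]: F1=1 F2=0 -> F1&~F2 -> 1
Full result column, 4 rows per line (u,v fixed per line; w,z runs 00..11 left to right):
  rows 0-3 [u,v=00]: 1111  = hex F
  rows 4-7 [u,v=01]: 1111  = hex F
  rows 8-11 [u,v=10]: 1111  = hex F
  rows 12-15 [u,v=11]: 1111  = hex F
Counterexample vector (row 0 .. row 15) = 1111111111111111
Output column grouped in 4s = 1111 1111 1111 1111 = 0xFFFF
Convert to decimal digit by digit (value = value*16 + digit):
  F -> 15
  15*16 + 15 (F) = 255
  255*16 + 15 (F) = 4095
  4095*16 + 15 (F) = 65535
Decimal = 65535

65535


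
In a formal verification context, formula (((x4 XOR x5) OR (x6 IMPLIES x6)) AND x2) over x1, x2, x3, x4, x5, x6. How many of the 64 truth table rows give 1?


Formula: (((x4 XOR x5) OR (x6 IMPLIES x6)) AND x2) over 6 vars (64 rows)
Evaluate each row (x1, x2, x3, x4, x5, x6 as bits, MSB first):
  row 0 [000000]: (((0 XOR 0) OR (0 IMPLIES 0)) AND 0) -> 0
  row 1 [000001]: (((0 XOR 0) OR (1 IMPLIES 1)) AND 0) -> 0
  row 2 [000010]: (((0 XOR 1) OR (0 IMPLIES 0)) AND 0) -> 0
  row 3 [000011]: (((0 XOR 1) OR (1 IMPLIES 1)) AND 0) -> 0
  row 4 [000100]: (((1 XOR 0) OR (0 IMPLIES 0)) AND 0) -> 0
  (every remaining row is evaluated the same way; all 64 results are listed next)
Full result column, 8 rows per line (x1,x2,x3 fixed per line; x4,x5,x6 runs 000..111 left to right):
  rows 0-7 [x1,x2,x3=000]: 00000000  (ones: 0)
  rows 8-15 [x1,x2,x3=001]: 00000000  (ones: 0)
  rows 16-23 [x1,x2,x3=010]: 11111111  (ones: 8)
  rows 24-31 [x1,x2,x3=011]: 11111111  (ones: 8)
  rows 32-39 [x1,x2,x3=100]: 00000000  (ones: 0)
  rows 40-47 [x1,x2,x3=101]: 00000000  (ones: 0)
  rows 48-55 [x1,x2,x3=110]: 11111111  (ones: 8)
  rows 56-63 [x1,x2,x3=111]: 11111111  (ones: 8)
Count of 1-rows = 0+0+8+8+0+0+8+8 = 32

32


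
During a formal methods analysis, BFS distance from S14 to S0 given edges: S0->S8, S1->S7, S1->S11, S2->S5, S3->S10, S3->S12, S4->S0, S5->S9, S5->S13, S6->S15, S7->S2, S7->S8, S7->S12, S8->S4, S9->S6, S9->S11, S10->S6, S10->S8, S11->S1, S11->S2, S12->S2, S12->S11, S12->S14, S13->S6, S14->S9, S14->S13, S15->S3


BFS layer-by-layer from S14:
  dist 0: {S14}
  dist 1: {S9, S13}
  dist 2: {S6, S11}
  dist 3: {S1, S2, S15}
  dist 4: {S3, S5, S7}
  dist 5: {S8, S10, S12}
  dist 6: {S4}
  dist 7: {S0}
  -> S0 reached at distance 7
Shortest path length = 7

7


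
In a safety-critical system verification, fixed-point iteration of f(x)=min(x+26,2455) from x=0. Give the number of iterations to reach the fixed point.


Step 1: x=0, cap=2455, increment=26
Step 2: x grows by 26 each step until capped at 2455; fixed point is x=2455
Step 3: iterations = ceil(2455/26) = 95

95


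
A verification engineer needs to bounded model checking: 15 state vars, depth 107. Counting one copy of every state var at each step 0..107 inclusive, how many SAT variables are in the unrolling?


BMC unrolls to depth k, creating one copy of each state var for steps 0..k.
Step count = 107 + 1 = 108 (steps 0 through 107)
Vars per step = 15
Total = 15 * 108 = 1620

1620


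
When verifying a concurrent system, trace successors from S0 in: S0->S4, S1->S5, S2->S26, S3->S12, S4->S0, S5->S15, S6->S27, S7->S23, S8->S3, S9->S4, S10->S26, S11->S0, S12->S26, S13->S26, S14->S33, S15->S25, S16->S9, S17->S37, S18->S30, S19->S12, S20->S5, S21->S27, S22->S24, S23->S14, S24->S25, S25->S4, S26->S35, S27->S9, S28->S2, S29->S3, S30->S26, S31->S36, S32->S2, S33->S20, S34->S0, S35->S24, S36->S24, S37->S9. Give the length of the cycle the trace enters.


Trace from S0 until a state repeats:
  S0 -> S4 -> S0
S0 first seen at step 0, revisited at step 2.
Cycle length = 2 - 0 = 2

2


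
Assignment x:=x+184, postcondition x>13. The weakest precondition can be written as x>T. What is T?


Formula: wp(x:=E, P) = P[E/x] (substitute E for x in postcondition)
Step 1: Postcondition: x>13
Step 2: Substitute x+184 for x: x+184>13
Step 3: Solve for x: x > 13-184 = -171

-171


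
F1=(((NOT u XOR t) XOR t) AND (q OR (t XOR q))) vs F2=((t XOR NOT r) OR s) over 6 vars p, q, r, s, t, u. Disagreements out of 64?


F1 = (((NOT u XOR t) XOR t) AND (q OR (t XOR q)))
F2 = ((t XOR NOT r) OR s)
Evaluate both on each of 64 rows (bits = p,q,r,s,t,u):
  row 0 [000000]: F1=0 F2=1 (differ) -> 1
  row 1 [000001]: F1=0 F2=1 (differ) -> 1
  row 2 [000010]: F1=1 F2=0 (differ) -> 1
  row 3 [000011]: F1=0 F2=0 -> 0
  row 4 [000100]: F1=0 F2=1 (differ) -> 1
  (every remaining row is evaluated the same way; all 64 results are listed next)
Full result column, 8 rows per line (p,q,r fixed per line; s,t,u runs 000..111 left to right):
  rows 0-7 [p,q,r=000]: 11101101  (ones: 6)
  rows 8-15 [p,q,r=001]: 00011101  (ones: 4)
  rows 16-23 [p,q,r=010]: 01100101  (ones: 4)
  rows 24-31 [p,q,r=011]: 10010101  (ones: 4)
  rows 32-39 [p,q,r=100]: 11101101  (ones: 6)
  rows 40-47 [p,q,r=101]: 00011101  (ones: 4)
  rows 48-55 [p,q,r=110]: 01100101  (ones: 4)
  rows 56-63 [p,q,r=111]: 10010101  (ones: 4)
Disagreements = 6+4+4+4+6+4+4+4 = 36

36


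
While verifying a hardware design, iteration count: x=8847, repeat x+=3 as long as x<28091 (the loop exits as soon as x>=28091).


Step 1: x goes from 8847 toward 28091 by 3; the body runs while x<28091, so iterations = ceil((bound-start)/step)
Step 2: Distance=19244
Step 3: ceil(19244/3)=6415

6415


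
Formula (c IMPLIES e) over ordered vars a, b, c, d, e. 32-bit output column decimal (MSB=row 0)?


Formula: (c IMPLIES e) over a, b, c, d, e (32 rows)
Evaluate each row (bits = a,b,c,d,e, MSB first):
  row 0 [00000]: (0 IMPLIES 0) -> 1
  row 1 [00001]: (0 IMPLIES 1) -> 1
  row 2 [00010]: (0 IMPLIES 0) -> 1
  row 3 [00011]: (0 IMPLIES 1) -> 1
  row 4 [00100]: (1 IMPLIES 0) -> 0
  row 5 [00101]: (1 IMPLIES 1) -> 1
  row 6 [00110]: (1 IMPLIES 0) -> 0
  row 7 [00111]: (1 IMPLIES 1) -> 1
  row 8 [01000]: (0 IMPLIES 0) -> 1
  row 9 [01001]: (0 IMPLIES 1) -> 1
  row 10 [01010]: (0 IMPLIES 0) -> 1
  row 11 [01011]: (0 IMPLIES 1) -> 1
  row 12 [01100]: (1 IMPLIES 0) -> 0
  row 13 [01101]: (1 IMPLIES 1) -> 1
  row 14 [01110]: (1 IMPLIES 0) -> 0
  row 15 [01111]: (1 IMPLIES 1) -> 1
  row 16 [10000]: (0 IMPLIES 0) -> 1
  row 17 [10001]: (0 IMPLIES 1) -> 1
  row 18 [10010]: (0 IMPLIES 0) -> 1
  row 19 [10011]: (0 IMPLIES 1) -> 1
  row 20 [10100]: (1 IMPLIES 0) -> 0
  row 21 [10101]: (1 IMPLIES 1) -> 1
  row 22 [10110]: (1 IMPLIES 0) -> 0
  row 23 [10111]: (1 IMPLIES 1) -> 1
  row 24 [11000]: (0 IMPLIES 0) -> 1
  row 25 [11001]: (0 IMPLIES 1) -> 1
  row 26 [11010]: (0 IMPLIES 0) -> 1
  row 27 [11011]: (0 IMPLIES 1) -> 1
  row 28 [11100]: (1 IMPLIES 0) -> 0
  row 29 [11101]: (1 IMPLIES 1) -> 1
  row 30 [11110]: (1 IMPLIES 0) -> 0
  row 31 [11111]: (1 IMPLIES 1) -> 1
Full result column, 4 rows per line (a,b,c fixed per line; d,e runs 00..11 left to right):
  rows 0-3 [a,b,c=000]: 1111  = hex F
  rows 4-7 [a,b,c=001]: 0101  = hex 5
  rows 8-11 [a,b,c=010]: 1111  = hex F
  rows 12-15 [a,b,c=011]: 0101  = hex 5
  rows 16-19 [a,b,c=100]: 1111  = hex F
  rows 20-23 [a,b,c=101]: 0101  = hex 5
  rows 24-27 [a,b,c=110]: 1111  = hex F
  rows 28-31 [a,b,c=111]: 0101  = hex 5
Output column (row 0 .. row 31) = 11110101111101011111010111110101
Output column grouped in 4s = 1111 0101 1111 0101 1111 0101 1111 0101 = 0xF5F5F5F5
Convert to decimal digit by digit (value = value*16 + digit):
  F -> 15
  15*16 + 5 = 245
  245*16 + 15 (F) = 3935
  3935*16 + 5 = 62965
  62965*16 + 15 (F) = 1007455
  1007455*16 + 5 = 16119285
  16119285*16 + 15 (F) = 257908575
  257908575*16 + 5 = 4126537205
Decimal = 4126537205

4126537205


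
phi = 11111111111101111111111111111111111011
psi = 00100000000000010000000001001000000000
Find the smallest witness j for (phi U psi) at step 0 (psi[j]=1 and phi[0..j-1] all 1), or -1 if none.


(phi U psi) at 0: need smallest j with psi[j]=1 and phi[i]=1 for all i in [0,j).
Scan from step 0:
  step 0: phi=1, psi=0 -> continue
  step 1: phi=1, psi=0 -> continue
  step 2: psi=1 and phi held for [0,2) -> witness found
Witness step = 2

2


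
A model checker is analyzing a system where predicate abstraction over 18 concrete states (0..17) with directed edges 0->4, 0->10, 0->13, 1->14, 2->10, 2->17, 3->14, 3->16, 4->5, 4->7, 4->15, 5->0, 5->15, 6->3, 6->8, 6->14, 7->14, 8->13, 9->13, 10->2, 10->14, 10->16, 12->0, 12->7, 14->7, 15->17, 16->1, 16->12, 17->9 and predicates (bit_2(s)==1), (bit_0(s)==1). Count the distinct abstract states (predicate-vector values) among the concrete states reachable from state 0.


BFS from 0:
Concrete reachable: {0, 1, 2, 4, 5, 7, 9, 10, 12, 13, 14, 15, 16, 17}
Abstract via predicates (bit_2(s)==1), (bit_0(s)==1):
  (0,0) <- {0, 2, 10, 16}
  (0,1) <- {1, 9, 17}
  (1,0) <- {4, 12, 14}
  (1,1) <- {5, 7, 13, 15}
Distinct abstract states = 4

4


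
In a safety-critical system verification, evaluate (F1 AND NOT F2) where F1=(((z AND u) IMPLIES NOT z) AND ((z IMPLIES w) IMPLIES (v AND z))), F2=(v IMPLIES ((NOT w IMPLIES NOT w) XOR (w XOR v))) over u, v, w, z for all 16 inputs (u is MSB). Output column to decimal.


F1 = (((z AND u) IMPLIES NOT z) AND ((z IMPLIES w) IMPLIES (v AND z)))
F2 = (v IMPLIES ((NOT w IMPLIES NOT w) XOR (w XOR v)))
Counterexample to F1=>F2 is where F1=1 and F2=0.
Evaluate each row (bits = u,v,w,z, MSB first):
  row 0 [0000]: F1=0 F2=1 -> F1&~F2 -> 0
  row 1 [0001]: F1=1 F2=1 -> F1&~F2 -> 0
  row 2 [0010]: F1=0 F2=1 -> F1&~F2 -> 0
  row 3 [0011]: F1=0 F2=1 -> F1&~F2 -> 0
  row 4 [0100]: F1=0 F2=0 -> F1&~F2 -> 0
  row 5 [0101]: F1=1 F2=0 -> F1&~F2 -> 1
  row 6 [0110]: F1=0 F2=1 -> F1&~F2 -> 0
  row 7 [0111]: F1=1 F2=1 -> F1&~F2 -> 0
  row 8 [1000]: F1=0 F2=1 -> F1&~F2 -> 0
  row 9 [1001]: F1=0 F2=1 -> F1&~F2 -> 0
  row 10 [1010]: F1=0 F2=1 -> F1&~F2 -> 0
  row 11 [1011]: F1=0 F2=1 -> F1&~F2 -> 0
  row 12 [1100]: F1=0 F2=0 -> F1&~F2 -> 0
  row 13 [1101]: F1=0 F2=0 -> F1&~F2 -> 0
  row 14 [1110]: F1=0 F2=1 -> F1&~F2 -> 0
  row 15 [1111]: F1=0 F2=1 -> F1&~F2 -> 0
Full result column, 4 rows per line (u,v fixed per line; w,z runs 00..11 left to right):
  rows 0-3 [u,v=00]: 0000  = hex 0
  rows 4-7 [u,v=01]: 0100  = hex 4
  rows 8-11 [u,v=10]: 0000  = hex 0
  rows 12-15 [u,v=11]: 0000  = hex 0
Counterexample vector (row 0 .. row 15) = 0000010000000000
Output column grouped in 4s = 0000 0100 0000 0000 = 0x0400
Convert to decimal digit by digit (value = value*16 + digit):
  0 -> 0
  0*16 + 4 = 4
  4*16 + 0 = 64
  64*16 + 0 = 1024
Decimal = 1024

1024


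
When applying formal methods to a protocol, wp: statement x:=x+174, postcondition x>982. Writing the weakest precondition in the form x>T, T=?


Formula: wp(x:=E, P) = P[E/x] (substitute E for x in postcondition)
Step 1: Postcondition: x>982
Step 2: Substitute x+174 for x: x+174>982
Step 3: Solve for x: x > 982-174 = 808

808


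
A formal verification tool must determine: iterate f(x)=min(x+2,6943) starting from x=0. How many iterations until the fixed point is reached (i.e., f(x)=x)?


Step 1: x=0, cap=6943, increment=2
Step 2: x grows by 2 each step until capped at 6943; fixed point is x=6943
Step 3: iterations = ceil(6943/2) = 3472

3472


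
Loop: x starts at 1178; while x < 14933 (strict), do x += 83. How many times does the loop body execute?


Step 1: x goes from 1178 toward 14933 by 83; the body runs while x<14933, so iterations = ceil((bound-start)/step)
Step 2: Distance=13755
Step 3: ceil(13755/83)=166

166


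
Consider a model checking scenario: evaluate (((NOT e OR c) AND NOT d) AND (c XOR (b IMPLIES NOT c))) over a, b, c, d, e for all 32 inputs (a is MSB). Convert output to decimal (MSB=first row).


Formula: (((NOT e OR c) AND NOT d) AND (c XOR (b IMPLIES NOT c))) over a, b, c, d, e (32 rows)
Evaluate each row (bits = a,b,c,d,e, MSB first):
  row 0 [00000]: (((NOT 0 OR 0) AND NOT 0) AND (0 XOR (0 IMPLIES NOT 0))) -> 1
  row 1 [00001]: (((NOT 1 OR 0) AND NOT 0) AND (0 XOR (0 IMPLIES NOT 0))) -> 0
  row 2 [00010]: (((NOT 0 OR 0) AND NOT 1) AND (0 XOR (0 IMPLIES NOT 0))) -> 0
  row 3 [00011]: (((NOT 1 OR 0) AND NOT 1) AND (0 XOR (0 IMPLIES NOT 0))) -> 0
  row 4 [00100]: (((NOT 0 OR 1) AND NOT 0) AND (1 XOR (0 IMPLIES NOT 1))) -> 0
  row 5 [00101]: (((NOT 1 OR 1) AND NOT 0) AND (1 XOR (0 IMPLIES NOT 1))) -> 0
  row 6 [00110]: (((NOT 0 OR 1) AND NOT 1) AND (1 XOR (0 IMPLIES NOT 1))) -> 0
  row 7 [00111]: (((NOT 1 OR 1) AND NOT 1) AND (1 XOR (0 IMPLIES NOT 1))) -> 0
  row 8 [01000]: (((NOT 0 OR 0) AND NOT 0) AND (0 XOR (1 IMPLIES NOT 0))) -> 1
  row 9 [01001]: (((NOT 1 OR 0) AND NOT 0) AND (0 XOR (1 IMPLIES NOT 0))) -> 0
  row 10 [01010]: (((NOT 0 OR 0) AND NOT 1) AND (0 XOR (1 IMPLIES NOT 0))) -> 0
  row 11 [01011]: (((NOT 1 OR 0) AND NOT 1) AND (0 XOR (1 IMPLIES NOT 0))) -> 0
  row 12 [01100]: (((NOT 0 OR 1) AND NOT 0) AND (1 XOR (1 IMPLIES NOT 1))) -> 1
  row 13 [01101]: (((NOT 1 OR 1) AND NOT 0) AND (1 XOR (1 IMPLIES NOT 1))) -> 1
  row 14 [01110]: (((NOT 0 OR 1) AND NOT 1) AND (1 XOR (1 IMPLIES NOT 1))) -> 0
  row 15 [01111]: (((NOT 1 OR 1) AND NOT 1) AND (1 XOR (1 IMPLIES NOT 1))) -> 0
  row 16 [10000]: (((NOT 0 OR 0) AND NOT 0) AND (0 XOR (0 IMPLIES NOT 0))) -> 1
  row 17 [10001]: (((NOT 1 OR 0) AND NOT 0) AND (0 XOR (0 IMPLIES NOT 0))) -> 0
  row 18 [10010]: (((NOT 0 OR 0) AND NOT 1) AND (0 XOR (0 IMPLIES NOT 0))) -> 0
  row 19 [10011]: (((NOT 1 OR 0) AND NOT 1) AND (0 XOR (0 IMPLIES NOT 0))) -> 0
  row 20 [10100]: (((NOT 0 OR 1) AND NOT 0) AND (1 XOR (0 IMPLIES NOT 1))) -> 0
  row 21 [10101]: (((NOT 1 OR 1) AND NOT 0) AND (1 XOR (0 IMPLIES NOT 1))) -> 0
  row 22 [10110]: (((NOT 0 OR 1) AND NOT 1) AND (1 XOR (0 IMPLIES NOT 1))) -> 0
  row 23 [10111]: (((NOT 1 OR 1) AND NOT 1) AND (1 XOR (0 IMPLIES NOT 1))) -> 0
  row 24 [11000]: (((NOT 0 OR 0) AND NOT 0) AND (0 XOR (1 IMPLIES NOT 0))) -> 1
  row 25 [11001]: (((NOT 1 OR 0) AND NOT 0) AND (0 XOR (1 IMPLIES NOT 0))) -> 0
  row 26 [11010]: (((NOT 0 OR 0) AND NOT 1) AND (0 XOR (1 IMPLIES NOT 0))) -> 0
  row 27 [11011]: (((NOT 1 OR 0) AND NOT 1) AND (0 XOR (1 IMPLIES NOT 0))) -> 0
  row 28 [11100]: (((NOT 0 OR 1) AND NOT 0) AND (1 XOR (1 IMPLIES NOT 1))) -> 1
  row 29 [11101]: (((NOT 1 OR 1) AND NOT 0) AND (1 XOR (1 IMPLIES NOT 1))) -> 1
  row 30 [11110]: (((NOT 0 OR 1) AND NOT 1) AND (1 XOR (1 IMPLIES NOT 1))) -> 0
  row 31 [11111]: (((NOT 1 OR 1) AND NOT 1) AND (1 XOR (1 IMPLIES NOT 1))) -> 0
Full result column, 4 rows per line (a,b,c fixed per line; d,e runs 00..11 left to right):
  rows 0-3 [a,b,c=000]: 1000  = hex 8
  rows 4-7 [a,b,c=001]: 0000  = hex 0
  rows 8-11 [a,b,c=010]: 1000  = hex 8
  rows 12-15 [a,b,c=011]: 1100  = hex C
  rows 16-19 [a,b,c=100]: 1000  = hex 8
  rows 20-23 [a,b,c=101]: 0000  = hex 0
  rows 24-27 [a,b,c=110]: 1000  = hex 8
  rows 28-31 [a,b,c=111]: 1100  = hex C
Output column (row 0 .. row 31) = 10000000100011001000000010001100
Output column grouped in 4s = 1000 0000 1000 1100 1000 0000 1000 1100 = 0x808C808C
Convert to decimal digit by digit (value = value*16 + digit):
  8 -> 8
  8*16 + 0 = 128
  128*16 + 8 = 2056
  2056*16 + 12 (C) = 32908
  32908*16 + 8 = 526536
  526536*16 + 0 = 8424576
  8424576*16 + 8 = 134793224
  134793224*16 + 12 (C) = 2156691596
Decimal = 2156691596

2156691596
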